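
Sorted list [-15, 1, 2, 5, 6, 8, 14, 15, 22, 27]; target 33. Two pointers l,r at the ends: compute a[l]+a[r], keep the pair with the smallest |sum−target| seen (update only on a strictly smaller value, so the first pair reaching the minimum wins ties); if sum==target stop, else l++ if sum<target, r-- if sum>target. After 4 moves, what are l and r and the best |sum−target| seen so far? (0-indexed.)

[0,9] -15+27=12 d=21 * → l++
[1,9] 1+27=28 d=5 * → l++
[2,9] 2+27=29 d=4 * → l++
[3,9] 5+27=32 d=1 * → l++

l=4, r=9, best |Δ|=1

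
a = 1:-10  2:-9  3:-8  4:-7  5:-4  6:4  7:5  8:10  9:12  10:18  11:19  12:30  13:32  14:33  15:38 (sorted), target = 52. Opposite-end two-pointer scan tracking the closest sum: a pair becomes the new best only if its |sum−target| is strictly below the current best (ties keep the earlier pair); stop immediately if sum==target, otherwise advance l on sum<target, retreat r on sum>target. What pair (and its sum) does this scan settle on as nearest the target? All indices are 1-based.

pair (19, 33) with sum 52 (|Δ|=0)

l=1 r=15: -10+38=28 d=24 *, l++
l=2 r=15: -9+38=29 d=23 *, l++
l=3 r=15: -8+38=30 d=22 *, l++
l=4 r=15: -7+38=31 d=21 *, l++
l=5 r=15: -4+38=34 d=18 *, l++
l=6 r=15: 4+38=42 d=10 *, l++
l=7 r=15: 5+38=43 d=9 *, l++
l=8 r=15: 10+38=48 d=4 *, l++
l=9 r=15: 12+38=50 d=2 *, l++
l=10 r=15: 18+38=56 d=4, r--
l=10 r=14: 18+33=51 d=1 *, l++
l=11 r=14: 19+33=52 d=0 *, stop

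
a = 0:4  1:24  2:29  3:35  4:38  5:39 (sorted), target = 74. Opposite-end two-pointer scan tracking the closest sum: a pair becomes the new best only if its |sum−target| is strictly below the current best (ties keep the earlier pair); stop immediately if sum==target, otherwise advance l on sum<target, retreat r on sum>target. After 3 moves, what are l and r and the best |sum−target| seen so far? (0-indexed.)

l=3, r=5, best |Δ|=6

[0,5] 4+39=43 d=31 * → l++
[1,5] 24+39=63 d=11 * → l++
[2,5] 29+39=68 d=6 * → l++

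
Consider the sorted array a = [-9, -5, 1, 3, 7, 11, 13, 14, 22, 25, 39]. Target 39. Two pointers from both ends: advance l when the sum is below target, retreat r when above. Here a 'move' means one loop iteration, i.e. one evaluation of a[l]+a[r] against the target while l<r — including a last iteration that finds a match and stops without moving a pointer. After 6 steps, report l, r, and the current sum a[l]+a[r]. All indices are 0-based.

l=5, r=9, sum=36

l=0 r=10: -9+39=30 <39, l++
l=1 r=10: -5+39=34 <39, l++
l=2 r=10: 1+39=40 >39, r--
l=2 r=9: 1+25=26 <39, l++
l=3 r=9: 3+25=28 <39, l++
l=4 r=9: 7+25=32 <39, l++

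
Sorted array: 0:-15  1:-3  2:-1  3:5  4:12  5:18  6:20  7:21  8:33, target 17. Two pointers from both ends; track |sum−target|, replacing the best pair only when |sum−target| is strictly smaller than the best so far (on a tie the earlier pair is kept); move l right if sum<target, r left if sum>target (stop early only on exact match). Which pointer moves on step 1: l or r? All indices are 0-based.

r

[0,8] -15+33=18 d=1 * → r--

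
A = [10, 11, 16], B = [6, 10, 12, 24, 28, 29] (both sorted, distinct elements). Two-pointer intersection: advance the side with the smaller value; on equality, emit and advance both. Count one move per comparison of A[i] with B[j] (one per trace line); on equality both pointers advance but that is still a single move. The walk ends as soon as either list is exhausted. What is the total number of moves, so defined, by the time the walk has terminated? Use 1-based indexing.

5 moves

i=1 j=1: 10>6, j++
i=1 j=2: 10==10 emit, i++,j++
i=2 j=3: 11<12, i++
i=3 j=3: 16>12, j++
i=3 j=4: 16<24, i++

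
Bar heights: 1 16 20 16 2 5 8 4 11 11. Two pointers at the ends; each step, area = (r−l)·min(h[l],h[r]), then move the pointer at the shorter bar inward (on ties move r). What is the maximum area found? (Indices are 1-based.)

max area = 88

l=1 r=10: min(1,11)*9=9 best=9 *, l++
l=2 r=10: min(16,11)*8=88 best=88 *, r--
l=2 r=9: min(16,11)*7=77 best=88, r--
l=2 r=8: min(16,4)*6=24 best=88, r--
l=2 r=7: min(16,8)*5=40 best=88, r--
l=2 r=6: min(16,5)*4=20 best=88, r--
l=2 r=5: min(16,2)*3=6 best=88, r--
l=2 r=4: min(16,16)*2=32 best=88, r--
l=2 r=3: min(16,20)*1=16 best=88, l++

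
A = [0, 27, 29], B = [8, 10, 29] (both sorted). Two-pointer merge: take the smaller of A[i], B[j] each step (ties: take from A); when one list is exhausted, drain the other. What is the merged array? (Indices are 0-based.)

[i=0,j=0] A[i]=0<=B[j]=8 take 0 → i++
[i=1,j=0] A[i]=27>B[j]=8 take 8 → j++
[i=1,j=1] A[i]=27>B[j]=10 take 10 → j++
[i=1,j=2] A[i]=27<=B[j]=29 take 27 → i++
[i=2,j=2] A[i]=29<=B[j]=29 take 29 → i++
[i=3,j=2] A done, take B[j]=29 → j++

[0, 8, 10, 27, 29, 29]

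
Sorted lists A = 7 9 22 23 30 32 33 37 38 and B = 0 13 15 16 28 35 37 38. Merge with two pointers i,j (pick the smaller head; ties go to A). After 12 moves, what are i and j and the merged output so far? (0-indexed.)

[i=0,j=0] A[i]=7>B[j]=0 take 0 → j++
[i=0,j=1] A[i]=7<=B[j]=13 take 7 → i++
[i=1,j=1] A[i]=9<=B[j]=13 take 9 → i++
[i=2,j=1] A[i]=22>B[j]=13 take 13 → j++
[i=2,j=2] A[i]=22>B[j]=15 take 15 → j++
[i=2,j=3] A[i]=22>B[j]=16 take 16 → j++
[i=2,j=4] A[i]=22<=B[j]=28 take 22 → i++
[i=3,j=4] A[i]=23<=B[j]=28 take 23 → i++
[i=4,j=4] A[i]=30>B[j]=28 take 28 → j++
[i=4,j=5] A[i]=30<=B[j]=35 take 30 → i++
[i=5,j=5] A[i]=32<=B[j]=35 take 32 → i++
[i=6,j=5] A[i]=33<=B[j]=35 take 33 → i++

i=7, j=5, merged so far=[0, 7, 9, 13, 15, 16, 22, 23, 28, 30, 32, 33]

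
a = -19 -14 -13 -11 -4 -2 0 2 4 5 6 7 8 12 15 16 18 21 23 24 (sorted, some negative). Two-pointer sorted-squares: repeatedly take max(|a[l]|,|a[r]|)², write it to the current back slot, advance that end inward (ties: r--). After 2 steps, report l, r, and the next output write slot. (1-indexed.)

l=1, r=18, next write slot=18

l=1 r=20: |-19|<=|24| out[20]=576, r--
l=1 r=19: |-19|<=|23| out[19]=529, r--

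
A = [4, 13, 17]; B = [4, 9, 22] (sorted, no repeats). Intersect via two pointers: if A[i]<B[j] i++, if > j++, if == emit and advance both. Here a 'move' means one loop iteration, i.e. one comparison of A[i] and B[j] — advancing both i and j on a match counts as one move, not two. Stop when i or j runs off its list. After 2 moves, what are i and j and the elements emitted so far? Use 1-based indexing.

i=2, j=3, emitted=[4]

i=1 j=1: 4==4 emit, i++,j++
i=2 j=2: 13>9, j++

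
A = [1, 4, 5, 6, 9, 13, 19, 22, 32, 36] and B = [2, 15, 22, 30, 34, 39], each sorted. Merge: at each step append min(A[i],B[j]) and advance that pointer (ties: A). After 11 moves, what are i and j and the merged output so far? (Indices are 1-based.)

[i=1,j=1] A[i]=1<=B[j]=2 take 1 → i++
[i=2,j=1] A[i]=4>B[j]=2 take 2 → j++
[i=2,j=2] A[i]=4<=B[j]=15 take 4 → i++
[i=3,j=2] A[i]=5<=B[j]=15 take 5 → i++
[i=4,j=2] A[i]=6<=B[j]=15 take 6 → i++
[i=5,j=2] A[i]=9<=B[j]=15 take 9 → i++
[i=6,j=2] A[i]=13<=B[j]=15 take 13 → i++
[i=7,j=2] A[i]=19>B[j]=15 take 15 → j++
[i=7,j=3] A[i]=19<=B[j]=22 take 19 → i++
[i=8,j=3] A[i]=22<=B[j]=22 take 22 → i++
[i=9,j=3] A[i]=32>B[j]=22 take 22 → j++

i=9, j=4, merged so far=[1, 2, 4, 5, 6, 9, 13, 15, 19, 22, 22]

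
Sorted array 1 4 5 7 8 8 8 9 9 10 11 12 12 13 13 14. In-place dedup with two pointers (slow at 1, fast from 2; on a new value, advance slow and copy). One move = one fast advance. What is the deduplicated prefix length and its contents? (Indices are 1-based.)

length 11; prefix = [1, 4, 5, 7, 8, 9, 10, 11, 12, 13, 14]

slow=1 fast=2: a[fast]=4≠a[slow]=1 write a[2]=4, slow++,fast++
slow=2 fast=3: a[fast]=5≠a[slow]=4 write a[3]=5, slow++,fast++
slow=3 fast=4: a[fast]=7≠a[slow]=5 write a[4]=7, slow++,fast++
slow=4 fast=5: a[fast]=8≠a[slow]=7 write a[5]=8, slow++,fast++
slow=5 fast=6: a[fast]=8=a[slow] dup, fast++
slow=5 fast=7: a[fast]=8=a[slow] dup, fast++
slow=5 fast=8: a[fast]=9≠a[slow]=8 write a[6]=9, slow++,fast++
slow=6 fast=9: a[fast]=9=a[slow] dup, fast++
slow=6 fast=10: a[fast]=10≠a[slow]=9 write a[7]=10, slow++,fast++
slow=7 fast=11: a[fast]=11≠a[slow]=10 write a[8]=11, slow++,fast++
slow=8 fast=12: a[fast]=12≠a[slow]=11 write a[9]=12, slow++,fast++
slow=9 fast=13: a[fast]=12=a[slow] dup, fast++
slow=9 fast=14: a[fast]=13≠a[slow]=12 write a[10]=13, slow++,fast++
slow=10 fast=15: a[fast]=13=a[slow] dup, fast++
slow=10 fast=16: a[fast]=14≠a[slow]=13 write a[11]=14, slow++,fast++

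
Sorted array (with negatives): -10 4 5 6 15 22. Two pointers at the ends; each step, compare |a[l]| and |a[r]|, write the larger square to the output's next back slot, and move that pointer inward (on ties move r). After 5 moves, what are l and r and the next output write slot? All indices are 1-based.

[1,6] |-10|<=|22| out[6]=484 → r--
[1,5] |-10|<=|15| out[5]=225 → r--
[1,4] |-10|>|6| out[4]=100 → l++
[2,4] |4|<=|6| out[3]=36 → r--
[2,3] |4|<=|5| out[2]=25 → r--

l=2, r=2, next write slot=1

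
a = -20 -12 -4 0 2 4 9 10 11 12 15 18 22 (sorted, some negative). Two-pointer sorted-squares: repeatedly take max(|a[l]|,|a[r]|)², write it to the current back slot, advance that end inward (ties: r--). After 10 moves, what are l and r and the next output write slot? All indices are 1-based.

[1,13] |-20|<=|22| out[13]=484 → r--
[1,12] |-20|>|18| out[12]=400 → l++
[2,12] |-12|<=|18| out[11]=324 → r--
[2,11] |-12|<=|15| out[10]=225 → r--
[2,10] |-12|<=|12| out[9]=144 → r--
[2,9] |-12|>|11| out[8]=144 → l++
[3,9] |-4|<=|11| out[7]=121 → r--
[3,8] |-4|<=|10| out[6]=100 → r--
[3,7] |-4|<=|9| out[5]=81 → r--
[3,6] |-4|<=|4| out[4]=16 → r--

l=3, r=5, next write slot=3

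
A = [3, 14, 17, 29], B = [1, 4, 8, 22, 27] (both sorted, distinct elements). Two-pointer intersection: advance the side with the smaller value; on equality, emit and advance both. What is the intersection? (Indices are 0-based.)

[i=0,j=0] 3>1 → j++
[i=0,j=1] 3<4 → i++
[i=1,j=1] 14>4 → j++
[i=1,j=2] 14>8 → j++
[i=1,j=3] 14<22 → i++
[i=2,j=3] 17<22 → i++
[i=3,j=3] 29>22 → j++
[i=3,j=4] 29>27 → j++

intersection = []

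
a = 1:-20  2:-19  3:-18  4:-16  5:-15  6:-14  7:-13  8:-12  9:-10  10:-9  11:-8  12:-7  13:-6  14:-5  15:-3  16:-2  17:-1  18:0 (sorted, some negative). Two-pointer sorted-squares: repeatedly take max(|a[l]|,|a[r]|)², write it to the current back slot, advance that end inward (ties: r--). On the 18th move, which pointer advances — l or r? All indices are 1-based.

l=1 r=18: |-20|>|0| out[18]=400, l++
l=2 r=18: |-19|>|0| out[17]=361, l++
l=3 r=18: |-18|>|0| out[16]=324, l++
l=4 r=18: |-16|>|0| out[15]=256, l++
l=5 r=18: |-15|>|0| out[14]=225, l++
l=6 r=18: |-14|>|0| out[13]=196, l++
l=7 r=18: |-13|>|0| out[12]=169, l++
l=8 r=18: |-12|>|0| out[11]=144, l++
l=9 r=18: |-10|>|0| out[10]=100, l++
l=10 r=18: |-9|>|0| out[9]=81, l++
l=11 r=18: |-8|>|0| out[8]=64, l++
l=12 r=18: |-7|>|0| out[7]=49, l++
l=13 r=18: |-6|>|0| out[6]=36, l++
l=14 r=18: |-5|>|0| out[5]=25, l++
l=15 r=18: |-3|>|0| out[4]=9, l++
l=16 r=18: |-2|>|0| out[3]=4, l++
l=17 r=18: |-1|>|0| out[2]=1, l++
l=18 r=18: |0|<=|0| out[1]=0, r--

r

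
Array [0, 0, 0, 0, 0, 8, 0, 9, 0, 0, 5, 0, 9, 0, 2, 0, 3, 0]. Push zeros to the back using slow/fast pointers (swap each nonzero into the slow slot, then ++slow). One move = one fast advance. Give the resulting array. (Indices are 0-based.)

(s=0,f=0) a[fast]=0 → fast++
(s=0,f=1) a[fast]=0 → fast++
(s=0,f=2) a[fast]=0 → fast++
(s=0,f=3) a[fast]=0 → fast++
(s=0,f=4) a[fast]=0 → fast++
(s=0,f=5) a[fast]=8≠0 swap→a[0]=8 → slow++,fast++
(s=1,f=6) a[fast]=0 → fast++
(s=1,f=7) a[fast]=9≠0 swap→a[1]=9 → slow++,fast++
(s=2,f=8) a[fast]=0 → fast++
(s=2,f=9) a[fast]=0 → fast++
(s=2,f=10) a[fast]=5≠0 swap→a[2]=5 → slow++,fast++
(s=3,f=11) a[fast]=0 → fast++
(s=3,f=12) a[fast]=9≠0 swap→a[3]=9 → slow++,fast++
(s=4,f=13) a[fast]=0 → fast++
(s=4,f=14) a[fast]=2≠0 swap→a[4]=2 → slow++,fast++
(s=5,f=15) a[fast]=0 → fast++
(s=5,f=16) a[fast]=3≠0 swap→a[5]=3 → slow++,fast++
(s=6,f=17) a[fast]=0 → fast++

[8, 9, 5, 9, 2, 3, 0, 0, 0, 0, 0, 0, 0, 0, 0, 0, 0, 0]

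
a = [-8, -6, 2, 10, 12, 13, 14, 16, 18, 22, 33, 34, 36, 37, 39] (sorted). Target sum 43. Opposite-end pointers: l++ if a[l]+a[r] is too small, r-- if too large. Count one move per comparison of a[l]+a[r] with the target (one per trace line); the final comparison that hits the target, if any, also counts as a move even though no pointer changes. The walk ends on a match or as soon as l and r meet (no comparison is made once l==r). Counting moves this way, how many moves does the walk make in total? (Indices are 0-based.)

l=0 r=14: -8+39=31 <43, l++
l=1 r=14: -6+39=33 <43, l++
l=2 r=14: 2+39=41 <43, l++
l=3 r=14: 10+39=49 >43, r--
l=3 r=13: 10+37=47 >43, r--
l=3 r=12: 10+36=46 >43, r--
l=3 r=11: 10+34=44 >43, r--
l=3 r=10: 10+33=43, found

8 moves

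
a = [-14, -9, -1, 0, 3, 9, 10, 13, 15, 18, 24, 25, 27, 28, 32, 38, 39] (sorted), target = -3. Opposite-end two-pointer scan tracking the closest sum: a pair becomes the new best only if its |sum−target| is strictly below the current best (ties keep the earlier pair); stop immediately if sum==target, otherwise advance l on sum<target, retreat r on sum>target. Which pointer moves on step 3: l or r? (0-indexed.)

r

[0,16] -14+39=25 d=28 * → r--
[0,15] -14+38=24 d=27 * → r--
[0,14] -14+32=18 d=21 * → r--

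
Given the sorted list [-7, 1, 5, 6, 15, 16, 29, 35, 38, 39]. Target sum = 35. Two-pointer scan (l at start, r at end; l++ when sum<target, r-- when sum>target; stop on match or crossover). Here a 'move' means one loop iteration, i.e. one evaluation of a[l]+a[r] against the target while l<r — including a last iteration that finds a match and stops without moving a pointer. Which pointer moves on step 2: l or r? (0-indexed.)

[0,9] -7+39=32 <35 → l++
[1,9] 1+39=40 >35 → r--

r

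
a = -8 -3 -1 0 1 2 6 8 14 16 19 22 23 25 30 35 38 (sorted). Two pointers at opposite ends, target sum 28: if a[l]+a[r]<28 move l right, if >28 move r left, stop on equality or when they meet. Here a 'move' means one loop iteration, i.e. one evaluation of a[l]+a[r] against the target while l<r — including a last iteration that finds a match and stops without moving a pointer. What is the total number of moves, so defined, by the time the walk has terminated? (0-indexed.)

12 moves

l=0 r=16: -8+38=30 >28, r--
l=0 r=15: -8+35=27 <28, l++
l=1 r=15: -3+35=32 >28, r--
l=1 r=14: -3+30=27 <28, l++
l=2 r=14: -1+30=29 >28, r--
l=2 r=13: -1+25=24 <28, l++
l=3 r=13: 0+25=25 <28, l++
l=4 r=13: 1+25=26 <28, l++
l=5 r=13: 2+25=27 <28, l++
l=6 r=13: 6+25=31 >28, r--
l=6 r=12: 6+23=29 >28, r--
l=6 r=11: 6+22=28, found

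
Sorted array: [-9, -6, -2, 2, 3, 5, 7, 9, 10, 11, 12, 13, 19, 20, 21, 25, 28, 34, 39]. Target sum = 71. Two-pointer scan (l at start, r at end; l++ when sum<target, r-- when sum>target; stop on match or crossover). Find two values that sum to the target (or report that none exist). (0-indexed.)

no pair

l=0 r=18: -9+39=30 <71, l++
l=1 r=18: -6+39=33 <71, l++
l=2 r=18: -2+39=37 <71, l++
l=3 r=18: 2+39=41 <71, l++
l=4 r=18: 3+39=42 <71, l++
l=5 r=18: 5+39=44 <71, l++
l=6 r=18: 7+39=46 <71, l++
l=7 r=18: 9+39=48 <71, l++
l=8 r=18: 10+39=49 <71, l++
l=9 r=18: 11+39=50 <71, l++
l=10 r=18: 12+39=51 <71, l++
l=11 r=18: 13+39=52 <71, l++
l=12 r=18: 19+39=58 <71, l++
l=13 r=18: 20+39=59 <71, l++
l=14 r=18: 21+39=60 <71, l++
l=15 r=18: 25+39=64 <71, l++
l=16 r=18: 28+39=67 <71, l++
l=17 r=18: 34+39=73 >71, r--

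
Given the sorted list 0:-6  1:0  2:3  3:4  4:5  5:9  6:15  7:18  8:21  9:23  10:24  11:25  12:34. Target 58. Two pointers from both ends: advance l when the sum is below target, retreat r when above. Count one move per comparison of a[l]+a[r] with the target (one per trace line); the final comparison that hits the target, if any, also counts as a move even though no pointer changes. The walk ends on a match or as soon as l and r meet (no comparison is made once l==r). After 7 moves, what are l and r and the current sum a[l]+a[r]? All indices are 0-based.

l=0 r=12: -6+34=28 <58, l++
l=1 r=12: 0+34=34 <58, l++
l=2 r=12: 3+34=37 <58, l++
l=3 r=12: 4+34=38 <58, l++
l=4 r=12: 5+34=39 <58, l++
l=5 r=12: 9+34=43 <58, l++
l=6 r=12: 15+34=49 <58, l++

l=7, r=12, sum=52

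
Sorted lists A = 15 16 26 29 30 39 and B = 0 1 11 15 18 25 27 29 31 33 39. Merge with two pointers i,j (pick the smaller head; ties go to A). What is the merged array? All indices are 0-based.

[0, 1, 11, 15, 15, 16, 18, 25, 26, 27, 29, 29, 30, 31, 33, 39, 39]

[i=0,j=0] A[i]=15>B[j]=0 take 0 → j++
[i=0,j=1] A[i]=15>B[j]=1 take 1 → j++
[i=0,j=2] A[i]=15>B[j]=11 take 11 → j++
[i=0,j=3] A[i]=15<=B[j]=15 take 15 → i++
[i=1,j=3] A[i]=16>B[j]=15 take 15 → j++
[i=1,j=4] A[i]=16<=B[j]=18 take 16 → i++
[i=2,j=4] A[i]=26>B[j]=18 take 18 → j++
[i=2,j=5] A[i]=26>B[j]=25 take 25 → j++
[i=2,j=6] A[i]=26<=B[j]=27 take 26 → i++
[i=3,j=6] A[i]=29>B[j]=27 take 27 → j++
[i=3,j=7] A[i]=29<=B[j]=29 take 29 → i++
[i=4,j=7] A[i]=30>B[j]=29 take 29 → j++
[i=4,j=8] A[i]=30<=B[j]=31 take 30 → i++
[i=5,j=8] A[i]=39>B[j]=31 take 31 → j++
[i=5,j=9] A[i]=39>B[j]=33 take 33 → j++
[i=5,j=10] A[i]=39<=B[j]=39 take 39 → i++
[i=6,j=10] A done, take B[j]=39 → j++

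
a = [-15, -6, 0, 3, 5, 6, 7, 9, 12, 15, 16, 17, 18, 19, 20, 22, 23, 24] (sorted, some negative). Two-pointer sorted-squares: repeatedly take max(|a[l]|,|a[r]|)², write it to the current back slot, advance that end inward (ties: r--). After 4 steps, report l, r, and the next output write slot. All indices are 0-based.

l=0, r=13, next write slot=13

l=0 r=17: |-15|<=|24| out[17]=576, r--
l=0 r=16: |-15|<=|23| out[16]=529, r--
l=0 r=15: |-15|<=|22| out[15]=484, r--
l=0 r=14: |-15|<=|20| out[14]=400, r--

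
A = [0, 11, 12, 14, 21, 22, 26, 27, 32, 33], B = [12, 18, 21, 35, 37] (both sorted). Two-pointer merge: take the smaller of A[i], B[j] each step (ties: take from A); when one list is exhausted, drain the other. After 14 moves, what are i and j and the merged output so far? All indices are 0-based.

i=10, j=4, merged so far=[0, 11, 12, 12, 14, 18, 21, 21, 22, 26, 27, 32, 33, 35]

[i=0,j=0] A[i]=0<=B[j]=12 take 0 → i++
[i=1,j=0] A[i]=11<=B[j]=12 take 11 → i++
[i=2,j=0] A[i]=12<=B[j]=12 take 12 → i++
[i=3,j=0] A[i]=14>B[j]=12 take 12 → j++
[i=3,j=1] A[i]=14<=B[j]=18 take 14 → i++
[i=4,j=1] A[i]=21>B[j]=18 take 18 → j++
[i=4,j=2] A[i]=21<=B[j]=21 take 21 → i++
[i=5,j=2] A[i]=22>B[j]=21 take 21 → j++
[i=5,j=3] A[i]=22<=B[j]=35 take 22 → i++
[i=6,j=3] A[i]=26<=B[j]=35 take 26 → i++
[i=7,j=3] A[i]=27<=B[j]=35 take 27 → i++
[i=8,j=3] A[i]=32<=B[j]=35 take 32 → i++
[i=9,j=3] A[i]=33<=B[j]=35 take 33 → i++
[i=10,j=3] A done, take B[j]=35 → j++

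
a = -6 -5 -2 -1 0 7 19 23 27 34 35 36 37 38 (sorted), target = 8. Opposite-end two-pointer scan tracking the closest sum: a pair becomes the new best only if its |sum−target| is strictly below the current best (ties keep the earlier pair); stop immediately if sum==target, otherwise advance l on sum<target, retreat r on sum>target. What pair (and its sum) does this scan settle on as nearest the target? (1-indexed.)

pair (0, 7) with sum 7 (|Δ|=1)

[1,14] -6+38=32 d=24 * → r--
[1,13] -6+37=31 d=23 * → r--
[1,12] -6+36=30 d=22 * → r--
[1,11] -6+35=29 d=21 * → r--
[1,10] -6+34=28 d=20 * → r--
[1,9] -6+27=21 d=13 * → r--
[1,8] -6+23=17 d=9 * → r--
[1,7] -6+19=13 d=5 * → r--
[1,6] -6+7=1 d=7 → l++
[2,6] -5+7=2 d=6 → l++
[3,6] -2+7=5 d=3 * → l++
[4,6] -1+7=6 d=2 * → l++
[5,6] 0+7=7 d=1 * → l++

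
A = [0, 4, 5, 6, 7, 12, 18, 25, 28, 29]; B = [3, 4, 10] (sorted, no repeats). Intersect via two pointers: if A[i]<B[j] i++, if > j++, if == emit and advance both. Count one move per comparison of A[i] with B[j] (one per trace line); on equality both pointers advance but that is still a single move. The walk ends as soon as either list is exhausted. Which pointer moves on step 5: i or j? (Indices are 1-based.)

i

[i=1,j=1] 0<3 → i++
[i=2,j=1] 4>3 → j++
[i=2,j=2] 4==4 emit → i++,j++
[i=3,j=3] 5<10 → i++
[i=4,j=3] 6<10 → i++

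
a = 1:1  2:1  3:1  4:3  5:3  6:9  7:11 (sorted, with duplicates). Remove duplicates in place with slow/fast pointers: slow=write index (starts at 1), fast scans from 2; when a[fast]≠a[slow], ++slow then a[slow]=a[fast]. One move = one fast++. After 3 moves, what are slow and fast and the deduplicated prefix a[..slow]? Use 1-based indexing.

slow=2, fast=5, prefix=[1, 3]

slow=1 fast=2: a[fast]=1=a[slow] dup, fast++
slow=1 fast=3: a[fast]=1=a[slow] dup, fast++
slow=1 fast=4: a[fast]=3≠a[slow]=1 write a[2]=3, slow++,fast++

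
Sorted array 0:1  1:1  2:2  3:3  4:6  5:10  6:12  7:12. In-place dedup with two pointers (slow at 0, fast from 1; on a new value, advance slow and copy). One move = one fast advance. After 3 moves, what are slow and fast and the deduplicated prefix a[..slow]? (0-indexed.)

slow=2, fast=4, prefix=[1, 2, 3]

(s=0,f=1) a[fast]=1=a[slow] dup → fast++
(s=0,f=2) a[fast]=2≠a[slow]=1 write a[1]=2 → slow++,fast++
(s=1,f=3) a[fast]=3≠a[slow]=2 write a[2]=3 → slow++,fast++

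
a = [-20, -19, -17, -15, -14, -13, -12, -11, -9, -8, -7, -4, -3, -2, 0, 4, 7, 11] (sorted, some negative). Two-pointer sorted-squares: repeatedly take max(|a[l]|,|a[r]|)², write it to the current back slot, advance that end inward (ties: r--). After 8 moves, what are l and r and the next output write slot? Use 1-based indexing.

l=8, r=17, next write slot=10

[1,18] |-20|>|11| out[18]=400 → l++
[2,18] |-19|>|11| out[17]=361 → l++
[3,18] |-17|>|11| out[16]=289 → l++
[4,18] |-15|>|11| out[15]=225 → l++
[5,18] |-14|>|11| out[14]=196 → l++
[6,18] |-13|>|11| out[13]=169 → l++
[7,18] |-12|>|11| out[12]=144 → l++
[8,18] |-11|<=|11| out[11]=121 → r--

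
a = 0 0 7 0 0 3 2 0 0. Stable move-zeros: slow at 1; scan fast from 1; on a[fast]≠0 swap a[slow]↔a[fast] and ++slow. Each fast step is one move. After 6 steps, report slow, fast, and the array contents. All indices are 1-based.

slow=3, fast=7, a=[7, 3, 0, 0, 0, 0, 2, 0, 0]

(s=1,f=1) a[fast]=0 → fast++
(s=1,f=2) a[fast]=0 → fast++
(s=1,f=3) a[fast]=7≠0 swap→a[1]=7 → slow++,fast++
(s=2,f=4) a[fast]=0 → fast++
(s=2,f=5) a[fast]=0 → fast++
(s=2,f=6) a[fast]=3≠0 swap→a[2]=3 → slow++,fast++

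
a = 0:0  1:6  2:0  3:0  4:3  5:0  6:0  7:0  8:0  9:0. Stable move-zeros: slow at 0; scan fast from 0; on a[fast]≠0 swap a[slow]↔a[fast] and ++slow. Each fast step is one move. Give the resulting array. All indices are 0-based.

[6, 3, 0, 0, 0, 0, 0, 0, 0, 0]

slow=0 fast=0: a[fast]=0, fast++
slow=0 fast=1: a[fast]=6≠0 swap→a[0]=6, slow++,fast++
slow=1 fast=2: a[fast]=0, fast++
slow=1 fast=3: a[fast]=0, fast++
slow=1 fast=4: a[fast]=3≠0 swap→a[1]=3, slow++,fast++
slow=2 fast=5: a[fast]=0, fast++
slow=2 fast=6: a[fast]=0, fast++
slow=2 fast=7: a[fast]=0, fast++
slow=2 fast=8: a[fast]=0, fast++
slow=2 fast=9: a[fast]=0, fast++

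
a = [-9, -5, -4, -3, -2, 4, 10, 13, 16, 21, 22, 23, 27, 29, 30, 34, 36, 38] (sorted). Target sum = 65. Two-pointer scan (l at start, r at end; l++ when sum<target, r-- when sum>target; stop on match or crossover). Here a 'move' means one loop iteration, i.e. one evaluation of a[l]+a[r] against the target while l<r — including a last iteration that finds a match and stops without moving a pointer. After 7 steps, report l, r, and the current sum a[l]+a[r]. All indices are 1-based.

l=1 r=18: -9+38=29 <65, l++
l=2 r=18: -5+38=33 <65, l++
l=3 r=18: -4+38=34 <65, l++
l=4 r=18: -3+38=35 <65, l++
l=5 r=18: -2+38=36 <65, l++
l=6 r=18: 4+38=42 <65, l++
l=7 r=18: 10+38=48 <65, l++

l=8, r=18, sum=51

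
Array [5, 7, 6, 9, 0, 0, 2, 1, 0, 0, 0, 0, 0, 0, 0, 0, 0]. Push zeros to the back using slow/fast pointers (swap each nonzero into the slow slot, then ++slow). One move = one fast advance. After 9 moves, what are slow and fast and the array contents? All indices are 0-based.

slow=6, fast=9, a=[5, 7, 6, 9, 2, 1, 0, 0, 0, 0, 0, 0, 0, 0, 0, 0, 0]

slow=0 fast=0: a[fast]=5≠0 swap→a[0]=5, slow++,fast++
slow=1 fast=1: a[fast]=7≠0 swap→a[1]=7, slow++,fast++
slow=2 fast=2: a[fast]=6≠0 swap→a[2]=6, slow++,fast++
slow=3 fast=3: a[fast]=9≠0 swap→a[3]=9, slow++,fast++
slow=4 fast=4: a[fast]=0, fast++
slow=4 fast=5: a[fast]=0, fast++
slow=4 fast=6: a[fast]=2≠0 swap→a[4]=2, slow++,fast++
slow=5 fast=7: a[fast]=1≠0 swap→a[5]=1, slow++,fast++
slow=6 fast=8: a[fast]=0, fast++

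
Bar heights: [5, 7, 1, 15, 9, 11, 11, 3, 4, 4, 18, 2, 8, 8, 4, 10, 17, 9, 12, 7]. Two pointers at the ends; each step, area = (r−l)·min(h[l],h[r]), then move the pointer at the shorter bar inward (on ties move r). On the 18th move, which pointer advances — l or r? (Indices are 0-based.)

[0,19] min(5,7)*19=95 best=95 * → l++
[1,19] min(7,7)*18=126 best=126 * → r--
[1,18] min(7,12)*17=119 best=126 → l++
[2,18] min(1,12)*16=16 best=126 → l++
[3,18] min(15,12)*15=180 best=180 * → r--
[3,17] min(15,9)*14=126 best=180 → r--
[3,16] min(15,17)*13=195 best=195 * → l++
[4,16] min(9,17)*12=108 best=195 → l++
[5,16] min(11,17)*11=121 best=195 → l++
[6,16] min(11,17)*10=110 best=195 → l++
[7,16] min(3,17)*9=27 best=195 → l++
[8,16] min(4,17)*8=32 best=195 → l++
[9,16] min(4,17)*7=28 best=195 → l++
[10,16] min(18,17)*6=102 best=195 → r--
[10,15] min(18,10)*5=50 best=195 → r--
[10,14] min(18,4)*4=16 best=195 → r--
[10,13] min(18,8)*3=24 best=195 → r--
[10,12] min(18,8)*2=16 best=195 → r--

r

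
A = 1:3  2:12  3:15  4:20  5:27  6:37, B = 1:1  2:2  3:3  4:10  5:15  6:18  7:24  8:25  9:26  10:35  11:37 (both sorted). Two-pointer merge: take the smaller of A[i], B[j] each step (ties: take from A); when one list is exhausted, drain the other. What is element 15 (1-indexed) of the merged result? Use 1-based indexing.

[i=1,j=1] A[i]=3>B[j]=1 take 1 → j++
[i=1,j=2] A[i]=3>B[j]=2 take 2 → j++
[i=1,j=3] A[i]=3<=B[j]=3 take 3 → i++
[i=2,j=3] A[i]=12>B[j]=3 take 3 → j++
[i=2,j=4] A[i]=12>B[j]=10 take 10 → j++
[i=2,j=5] A[i]=12<=B[j]=15 take 12 → i++
[i=3,j=5] A[i]=15<=B[j]=15 take 15 → i++
[i=4,j=5] A[i]=20>B[j]=15 take 15 → j++
[i=4,j=6] A[i]=20>B[j]=18 take 18 → j++
[i=4,j=7] A[i]=20<=B[j]=24 take 20 → i++
[i=5,j=7] A[i]=27>B[j]=24 take 24 → j++
[i=5,j=8] A[i]=27>B[j]=25 take 25 → j++
[i=5,j=9] A[i]=27>B[j]=26 take 26 → j++
[i=5,j=10] A[i]=27<=B[j]=35 take 27 → i++
[i=6,j=10] A[i]=37>B[j]=35 take 35 → j++
[i=6,j=11] A[i]=37<=B[j]=37 take 37 → i++
[i=7,j=11] A done, take B[j]=37 → j++

merged[15] = 35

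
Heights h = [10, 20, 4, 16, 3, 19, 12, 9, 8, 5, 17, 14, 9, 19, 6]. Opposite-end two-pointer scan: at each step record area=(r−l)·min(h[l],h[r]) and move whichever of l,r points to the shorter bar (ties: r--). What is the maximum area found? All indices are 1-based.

[1,15] min(10,6)*14=84 best=84 * → r--
[1,14] min(10,19)*13=130 best=130 * → l++
[2,14] min(20,19)*12=228 best=228 * → r--
[2,13] min(20,9)*11=99 best=228 → r--
[2,12] min(20,14)*10=140 best=228 → r--
[2,11] min(20,17)*9=153 best=228 → r--
[2,10] min(20,5)*8=40 best=228 → r--
[2,9] min(20,8)*7=56 best=228 → r--
[2,8] min(20,9)*6=54 best=228 → r--
[2,7] min(20,12)*5=60 best=228 → r--
[2,6] min(20,19)*4=76 best=228 → r--
[2,5] min(20,3)*3=9 best=228 → r--
[2,4] min(20,16)*2=32 best=228 → r--
[2,3] min(20,4)*1=4 best=228 → r--

max area = 228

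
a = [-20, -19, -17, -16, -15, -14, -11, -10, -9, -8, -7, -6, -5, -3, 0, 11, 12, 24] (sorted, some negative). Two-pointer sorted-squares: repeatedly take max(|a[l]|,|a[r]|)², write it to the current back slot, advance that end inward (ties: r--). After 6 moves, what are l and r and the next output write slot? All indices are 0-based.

[0,17] |-20|<=|24| out[17]=576 → r--
[0,16] |-20|>|12| out[16]=400 → l++
[1,16] |-19|>|12| out[15]=361 → l++
[2,16] |-17|>|12| out[14]=289 → l++
[3,16] |-16|>|12| out[13]=256 → l++
[4,16] |-15|>|12| out[12]=225 → l++

l=5, r=16, next write slot=11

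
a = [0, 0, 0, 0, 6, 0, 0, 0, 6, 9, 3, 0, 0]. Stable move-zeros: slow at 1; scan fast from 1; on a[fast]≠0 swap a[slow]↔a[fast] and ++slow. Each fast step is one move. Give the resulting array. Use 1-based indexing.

[6, 6, 9, 3, 0, 0, 0, 0, 0, 0, 0, 0, 0]

(s=1,f=1) a[fast]=0 → fast++
(s=1,f=2) a[fast]=0 → fast++
(s=1,f=3) a[fast]=0 → fast++
(s=1,f=4) a[fast]=0 → fast++
(s=1,f=5) a[fast]=6≠0 swap→a[1]=6 → slow++,fast++
(s=2,f=6) a[fast]=0 → fast++
(s=2,f=7) a[fast]=0 → fast++
(s=2,f=8) a[fast]=0 → fast++
(s=2,f=9) a[fast]=6≠0 swap→a[2]=6 → slow++,fast++
(s=3,f=10) a[fast]=9≠0 swap→a[3]=9 → slow++,fast++
(s=4,f=11) a[fast]=3≠0 swap→a[4]=3 → slow++,fast++
(s=5,f=12) a[fast]=0 → fast++
(s=5,f=13) a[fast]=0 → fast++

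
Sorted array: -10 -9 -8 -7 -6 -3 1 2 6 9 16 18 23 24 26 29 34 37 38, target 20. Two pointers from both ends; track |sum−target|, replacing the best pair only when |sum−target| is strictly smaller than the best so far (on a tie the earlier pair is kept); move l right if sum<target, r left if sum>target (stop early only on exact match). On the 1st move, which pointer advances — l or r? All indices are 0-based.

r

l=0 r=18: -10+38=28 d=8 *, r--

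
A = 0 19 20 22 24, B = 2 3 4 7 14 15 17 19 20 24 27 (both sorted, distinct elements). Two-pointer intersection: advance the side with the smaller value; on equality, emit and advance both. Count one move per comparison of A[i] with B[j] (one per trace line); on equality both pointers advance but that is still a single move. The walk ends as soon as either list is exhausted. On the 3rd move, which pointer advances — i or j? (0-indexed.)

i=0 j=0: 0<2, i++
i=1 j=0: 19>2, j++
i=1 j=1: 19>3, j++

j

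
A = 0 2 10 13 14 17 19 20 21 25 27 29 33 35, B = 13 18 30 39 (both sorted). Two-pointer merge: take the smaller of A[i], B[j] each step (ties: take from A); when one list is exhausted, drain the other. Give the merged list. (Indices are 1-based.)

[0, 2, 10, 13, 13, 14, 17, 18, 19, 20, 21, 25, 27, 29, 30, 33, 35, 39]

i=1 j=1: A[i]=0<=B[j]=13 take 0, i++
i=2 j=1: A[i]=2<=B[j]=13 take 2, i++
i=3 j=1: A[i]=10<=B[j]=13 take 10, i++
i=4 j=1: A[i]=13<=B[j]=13 take 13, i++
i=5 j=1: A[i]=14>B[j]=13 take 13, j++
i=5 j=2: A[i]=14<=B[j]=18 take 14, i++
i=6 j=2: A[i]=17<=B[j]=18 take 17, i++
i=7 j=2: A[i]=19>B[j]=18 take 18, j++
i=7 j=3: A[i]=19<=B[j]=30 take 19, i++
i=8 j=3: A[i]=20<=B[j]=30 take 20, i++
i=9 j=3: A[i]=21<=B[j]=30 take 21, i++
i=10 j=3: A[i]=25<=B[j]=30 take 25, i++
i=11 j=3: A[i]=27<=B[j]=30 take 27, i++
i=12 j=3: A[i]=29<=B[j]=30 take 29, i++
i=13 j=3: A[i]=33>B[j]=30 take 30, j++
i=13 j=4: A[i]=33<=B[j]=39 take 33, i++
i=14 j=4: A[i]=35<=B[j]=39 take 35, i++
i=15 j=4: A done, take B[j]=39, j++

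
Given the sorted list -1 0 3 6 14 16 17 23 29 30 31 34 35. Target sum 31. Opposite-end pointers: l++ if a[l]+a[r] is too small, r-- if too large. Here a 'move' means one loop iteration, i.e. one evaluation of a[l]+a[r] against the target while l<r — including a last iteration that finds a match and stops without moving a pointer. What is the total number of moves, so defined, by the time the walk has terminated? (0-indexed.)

[0,12] -1+35=34 >31 → r--
[0,11] -1+34=33 >31 → r--
[0,10] -1+31=30 <31 → l++
[1,10] 0+31=31 → found

4 moves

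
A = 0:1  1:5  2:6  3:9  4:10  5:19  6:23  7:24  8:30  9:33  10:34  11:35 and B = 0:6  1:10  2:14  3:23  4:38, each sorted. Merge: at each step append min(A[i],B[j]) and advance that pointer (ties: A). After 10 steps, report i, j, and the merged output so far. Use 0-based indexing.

i=0 j=0: A[i]=1<=B[j]=6 take 1, i++
i=1 j=0: A[i]=5<=B[j]=6 take 5, i++
i=2 j=0: A[i]=6<=B[j]=6 take 6, i++
i=3 j=0: A[i]=9>B[j]=6 take 6, j++
i=3 j=1: A[i]=9<=B[j]=10 take 9, i++
i=4 j=1: A[i]=10<=B[j]=10 take 10, i++
i=5 j=1: A[i]=19>B[j]=10 take 10, j++
i=5 j=2: A[i]=19>B[j]=14 take 14, j++
i=5 j=3: A[i]=19<=B[j]=23 take 19, i++
i=6 j=3: A[i]=23<=B[j]=23 take 23, i++

i=7, j=3, merged so far=[1, 5, 6, 6, 9, 10, 10, 14, 19, 23]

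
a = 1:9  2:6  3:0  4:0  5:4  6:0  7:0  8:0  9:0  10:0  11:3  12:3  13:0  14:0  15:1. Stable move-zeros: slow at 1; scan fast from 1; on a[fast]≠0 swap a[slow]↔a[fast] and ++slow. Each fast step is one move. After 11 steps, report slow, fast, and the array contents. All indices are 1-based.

slow=5, fast=12, a=[9, 6, 4, 3, 0, 0, 0, 0, 0, 0, 0, 3, 0, 0, 1]

slow=1 fast=1: a[fast]=9≠0 swap→a[1]=9, slow++,fast++
slow=2 fast=2: a[fast]=6≠0 swap→a[2]=6, slow++,fast++
slow=3 fast=3: a[fast]=0, fast++
slow=3 fast=4: a[fast]=0, fast++
slow=3 fast=5: a[fast]=4≠0 swap→a[3]=4, slow++,fast++
slow=4 fast=6: a[fast]=0, fast++
slow=4 fast=7: a[fast]=0, fast++
slow=4 fast=8: a[fast]=0, fast++
slow=4 fast=9: a[fast]=0, fast++
slow=4 fast=10: a[fast]=0, fast++
slow=4 fast=11: a[fast]=3≠0 swap→a[4]=3, slow++,fast++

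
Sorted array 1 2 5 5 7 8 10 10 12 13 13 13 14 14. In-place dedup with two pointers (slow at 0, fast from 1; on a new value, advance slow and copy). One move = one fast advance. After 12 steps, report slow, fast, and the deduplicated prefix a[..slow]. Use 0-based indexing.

slow=0 fast=1: a[fast]=2≠a[slow]=1 write a[1]=2, slow++,fast++
slow=1 fast=2: a[fast]=5≠a[slow]=2 write a[2]=5, slow++,fast++
slow=2 fast=3: a[fast]=5=a[slow] dup, fast++
slow=2 fast=4: a[fast]=7≠a[slow]=5 write a[3]=7, slow++,fast++
slow=3 fast=5: a[fast]=8≠a[slow]=7 write a[4]=8, slow++,fast++
slow=4 fast=6: a[fast]=10≠a[slow]=8 write a[5]=10, slow++,fast++
slow=5 fast=7: a[fast]=10=a[slow] dup, fast++
slow=5 fast=8: a[fast]=12≠a[slow]=10 write a[6]=12, slow++,fast++
slow=6 fast=9: a[fast]=13≠a[slow]=12 write a[7]=13, slow++,fast++
slow=7 fast=10: a[fast]=13=a[slow] dup, fast++
slow=7 fast=11: a[fast]=13=a[slow] dup, fast++
slow=7 fast=12: a[fast]=14≠a[slow]=13 write a[8]=14, slow++,fast++

slow=8, fast=13, prefix=[1, 2, 5, 7, 8, 10, 12, 13, 14]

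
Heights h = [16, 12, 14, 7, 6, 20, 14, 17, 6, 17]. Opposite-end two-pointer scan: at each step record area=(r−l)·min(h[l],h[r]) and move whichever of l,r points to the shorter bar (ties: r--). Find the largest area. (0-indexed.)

[0,9] min(16,17)*9=144 best=144 * → l++
[1,9] min(12,17)*8=96 best=144 → l++
[2,9] min(14,17)*7=98 best=144 → l++
[3,9] min(7,17)*6=42 best=144 → l++
[4,9] min(6,17)*5=30 best=144 → l++
[5,9] min(20,17)*4=68 best=144 → r--
[5,8] min(20,6)*3=18 best=144 → r--
[5,7] min(20,17)*2=34 best=144 → r--
[5,6] min(20,14)*1=14 best=144 → r--

max area = 144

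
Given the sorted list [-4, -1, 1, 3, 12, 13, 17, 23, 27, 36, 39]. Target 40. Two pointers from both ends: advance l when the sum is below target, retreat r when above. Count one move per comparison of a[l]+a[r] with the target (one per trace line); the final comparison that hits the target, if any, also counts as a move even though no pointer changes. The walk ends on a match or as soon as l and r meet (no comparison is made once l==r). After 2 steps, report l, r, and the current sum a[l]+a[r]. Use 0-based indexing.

l=0 r=10: -4+39=35 <40, l++
l=1 r=10: -1+39=38 <40, l++

l=2, r=10, sum=40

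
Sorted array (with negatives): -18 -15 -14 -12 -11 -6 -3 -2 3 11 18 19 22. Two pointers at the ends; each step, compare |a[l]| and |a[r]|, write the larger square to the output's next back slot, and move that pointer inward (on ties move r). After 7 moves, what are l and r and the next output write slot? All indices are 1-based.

l=5, r=10, next write slot=6

[1,13] |-18|<=|22| out[13]=484 → r--
[1,12] |-18|<=|19| out[12]=361 → r--
[1,11] |-18|<=|18| out[11]=324 → r--
[1,10] |-18|>|11| out[10]=324 → l++
[2,10] |-15|>|11| out[9]=225 → l++
[3,10] |-14|>|11| out[8]=196 → l++
[4,10] |-12|>|11| out[7]=144 → l++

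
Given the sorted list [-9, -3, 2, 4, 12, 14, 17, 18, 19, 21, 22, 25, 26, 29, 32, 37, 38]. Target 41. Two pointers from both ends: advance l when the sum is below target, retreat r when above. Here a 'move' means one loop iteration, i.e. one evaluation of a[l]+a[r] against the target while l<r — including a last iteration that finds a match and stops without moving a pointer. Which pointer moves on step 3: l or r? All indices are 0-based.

l

l=0 r=16: -9+38=29 <41, l++
l=1 r=16: -3+38=35 <41, l++
l=2 r=16: 2+38=40 <41, l++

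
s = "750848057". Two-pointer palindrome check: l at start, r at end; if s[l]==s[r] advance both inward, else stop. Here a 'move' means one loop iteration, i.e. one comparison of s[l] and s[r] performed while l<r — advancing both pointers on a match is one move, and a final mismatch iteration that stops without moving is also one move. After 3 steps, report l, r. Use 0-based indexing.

[0,8] '7'=='7' → l++,r--
[1,7] '5'=='5' → l++,r--
[2,6] '0'=='0' → l++,r--

l=3, r=5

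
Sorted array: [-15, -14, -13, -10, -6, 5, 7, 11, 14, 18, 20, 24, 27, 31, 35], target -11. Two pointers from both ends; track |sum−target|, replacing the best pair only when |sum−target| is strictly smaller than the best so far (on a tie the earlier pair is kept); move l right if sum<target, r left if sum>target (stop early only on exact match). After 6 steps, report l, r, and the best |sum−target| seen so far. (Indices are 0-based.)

[0,14] -15+35=20 d=31 * → r--
[0,13] -15+31=16 d=27 * → r--
[0,12] -15+27=12 d=23 * → r--
[0,11] -15+24=9 d=20 * → r--
[0,10] -15+20=5 d=16 * → r--
[0,9] -15+18=3 d=14 * → r--

l=0, r=8, best |Δ|=14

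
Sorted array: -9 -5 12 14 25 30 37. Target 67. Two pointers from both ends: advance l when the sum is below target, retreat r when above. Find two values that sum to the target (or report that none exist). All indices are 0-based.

(30, 37)

[0,6] -9+37=28 <67 → l++
[1,6] -5+37=32 <67 → l++
[2,6] 12+37=49 <67 → l++
[3,6] 14+37=51 <67 → l++
[4,6] 25+37=62 <67 → l++
[5,6] 30+37=67 → found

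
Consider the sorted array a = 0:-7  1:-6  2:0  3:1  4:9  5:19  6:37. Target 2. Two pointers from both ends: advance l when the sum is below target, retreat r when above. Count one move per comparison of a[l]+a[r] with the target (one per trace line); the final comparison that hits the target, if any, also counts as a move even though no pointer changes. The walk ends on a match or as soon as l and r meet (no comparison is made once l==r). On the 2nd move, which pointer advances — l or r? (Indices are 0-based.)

r

l=0 r=6: -7+37=30 >2, r--
l=0 r=5: -7+19=12 >2, r--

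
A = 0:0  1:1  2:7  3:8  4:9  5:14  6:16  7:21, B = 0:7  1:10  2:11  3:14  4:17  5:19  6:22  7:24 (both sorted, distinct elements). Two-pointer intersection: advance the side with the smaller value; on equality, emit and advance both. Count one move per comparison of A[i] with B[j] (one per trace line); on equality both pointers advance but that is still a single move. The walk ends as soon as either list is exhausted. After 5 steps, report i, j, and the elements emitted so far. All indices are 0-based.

[i=0,j=0] 0<7 → i++
[i=1,j=0] 1<7 → i++
[i=2,j=0] 7==7 emit → i++,j++
[i=3,j=1] 8<10 → i++
[i=4,j=1] 9<10 → i++

i=5, j=1, emitted=[7]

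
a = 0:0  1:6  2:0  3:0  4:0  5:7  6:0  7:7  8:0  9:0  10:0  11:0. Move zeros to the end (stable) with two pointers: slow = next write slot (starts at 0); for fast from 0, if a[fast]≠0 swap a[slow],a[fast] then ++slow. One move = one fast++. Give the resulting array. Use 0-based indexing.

[6, 7, 7, 0, 0, 0, 0, 0, 0, 0, 0, 0]

(s=0,f=0) a[fast]=0 → fast++
(s=0,f=1) a[fast]=6≠0 swap→a[0]=6 → slow++,fast++
(s=1,f=2) a[fast]=0 → fast++
(s=1,f=3) a[fast]=0 → fast++
(s=1,f=4) a[fast]=0 → fast++
(s=1,f=5) a[fast]=7≠0 swap→a[1]=7 → slow++,fast++
(s=2,f=6) a[fast]=0 → fast++
(s=2,f=7) a[fast]=7≠0 swap→a[2]=7 → slow++,fast++
(s=3,f=8) a[fast]=0 → fast++
(s=3,f=9) a[fast]=0 → fast++
(s=3,f=10) a[fast]=0 → fast++
(s=3,f=11) a[fast]=0 → fast++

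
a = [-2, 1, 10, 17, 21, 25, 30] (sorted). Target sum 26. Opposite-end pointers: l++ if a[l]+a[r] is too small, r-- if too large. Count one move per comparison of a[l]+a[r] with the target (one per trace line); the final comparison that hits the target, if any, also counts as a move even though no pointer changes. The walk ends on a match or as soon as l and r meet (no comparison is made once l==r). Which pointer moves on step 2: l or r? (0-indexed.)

l

[0,6] -2+30=28 >26 → r--
[0,5] -2+25=23 <26 → l++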